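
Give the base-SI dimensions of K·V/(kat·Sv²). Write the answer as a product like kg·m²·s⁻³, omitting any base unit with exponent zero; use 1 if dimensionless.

kat = mol/s = s⁻¹·mol (catalytic activity).
So kat⁻¹ = s·mol⁻¹.
Sv = J/kg (equivalent dose = energy per mass),
    = m²·s⁻².
So Sv⁻² = m⁻⁴·s⁴.
V = W/A (potential = power per current),
    = kg·m²·s⁻³·A⁻¹.
Combining: K·kat⁻¹·Sv⁻²·V = K · (s·mol⁻¹) · (m⁻⁴·s⁴) · (kg·m²·s⁻³·A⁻¹) = kg·m⁻²·s²·A⁻¹·K·mol⁻¹.

kg·m⁻²·s²·A⁻¹·K·mol⁻¹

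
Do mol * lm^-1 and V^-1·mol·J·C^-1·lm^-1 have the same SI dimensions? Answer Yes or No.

Yes

Left side:
  lm = cd·sr = cd (luminous flux; sr is dimensionless).
  So lm⁻¹ = cd⁻¹.
  Combining: mol·lm⁻¹ = mol · cd⁻¹ = mol·cd⁻¹.
Right side:
  V = kg·m²·s⁻³·A⁻¹.
  So V⁻¹ = kg⁻¹·m⁻²·s³·A.
  J = kg·m²·s⁻².
  C = s·A.
  So C⁻¹ = s⁻¹·A⁻¹.
  lm = cd.
  So lm⁻¹ = cd⁻¹.
  Combining: V⁻¹·mol·J·C⁻¹·lm⁻¹ = (kg⁻¹·m⁻²·s³·A) · mol · (kg·m²·s⁻²) · (s⁻¹·A⁻¹) · cd⁻¹ = mol·cd⁻¹.
Both reduce to mol·cd⁻¹.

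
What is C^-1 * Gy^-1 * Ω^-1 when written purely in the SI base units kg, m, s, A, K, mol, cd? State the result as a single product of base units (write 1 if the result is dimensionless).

kg⁻¹·m⁻⁴·s⁴·A

C = s·A.
So C⁻¹ = s⁻¹·A⁻¹.
Gy = m²·s⁻².
So Gy⁻¹ = m⁻²·s².
Ω = kg·m²·s⁻³·A⁻².
So Ω⁻¹ = kg⁻¹·m⁻²·s³·A².
Combining: C⁻¹·Gy⁻¹·Ω⁻¹ = (s⁻¹·A⁻¹) · (m⁻²·s²) · (kg⁻¹·m⁻²·s³·A²) = kg⁻¹·m⁻⁴·s⁴·A.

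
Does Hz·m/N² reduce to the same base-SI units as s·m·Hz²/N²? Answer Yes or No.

Left side:
  N = kg·m/s² = kg·m·s⁻² (force = mass × acceleration).
  So N⁻² = kg⁻²·m⁻²·s⁴.
  Hz = 1/s = s⁻¹ (frequency is cycles per second).
  Combining: N⁻²·Hz·m = (kg⁻²·m⁻²·s⁴) · s⁻¹ · m = kg⁻²·m⁻¹·s³.
Right side:
  N = kg·m/s² = kg·m·s⁻² (force = mass × acceleration).
  So N⁻² = kg⁻²·m⁻²·s⁴.
  Hz = 1/s = s⁻¹ (frequency is cycles per second).
  So Hz² = s⁻².
  Combining: s·m·N⁻²·Hz² = s · m · (kg⁻²·m⁻²·s⁴) · s⁻² = kg⁻²·m⁻¹·s³.
Both reduce to kg⁻²·m⁻¹·s³.

Yes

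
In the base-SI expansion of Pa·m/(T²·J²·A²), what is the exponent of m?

Pa = kg·m⁻¹·s⁻².
T = kg·s⁻²·A⁻¹.
So T⁻² = kg⁻²·s⁴·A².
J = kg·m²·s⁻².
So J⁻² = kg⁻²·m⁻⁴·s⁴.
Combining: Pa·T⁻²·J⁻²·m·A⁻² = (kg·m⁻¹·s⁻²) · (kg⁻²·s⁴·A²) · (kg⁻²·m⁻⁴·s⁴) · m · A⁻² = kg⁻³·m⁻⁴·s⁶.
The exponent of m is -4.

-4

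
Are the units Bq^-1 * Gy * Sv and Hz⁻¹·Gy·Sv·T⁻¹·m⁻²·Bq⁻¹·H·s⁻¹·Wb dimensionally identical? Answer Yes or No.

No

Left side:
  Bq = s⁻¹.
  So Bq⁻¹ = s.
  Gy = m²·s⁻².
  Sv = m²·s⁻².
  Combining: Bq⁻¹·Gy·Sv = s · (m²·s⁻²) · (m²·s⁻²) = m⁴·s⁻³.
Right side:
  Hz = s⁻¹.
  So Hz⁻¹ = s.
  Gy = m²·s⁻².
  Sv = m²·s⁻².
  T = kg·s⁻²·A⁻¹.
  So T⁻¹ = kg⁻¹·s²·A.
  Bq = s⁻¹.
  So Bq⁻¹ = s.
  H = kg·m²·s⁻²·A⁻².
  Wb = kg·m²·s⁻²·A⁻¹.
  Combining: Hz⁻¹·Gy·Sv·T⁻¹·m⁻²·Bq⁻¹·H·s⁻¹·Wb = s · (m²·s⁻²) · (m²·s⁻²) · (kg⁻¹·s²·A) · m⁻² · s · (kg·m²·s⁻²·A⁻²) · s⁻¹ · (kg·m²·s⁻²·A⁻¹) = kg·m⁶·s⁻⁵·A⁻².
Left is m⁴·s⁻³; right is kg·m⁶·s⁻⁵·A⁻² — different.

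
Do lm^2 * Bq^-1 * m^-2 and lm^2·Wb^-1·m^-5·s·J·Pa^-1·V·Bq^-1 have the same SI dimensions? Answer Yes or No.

Left side:
  lm = cd·sr = cd (luminous flux; sr is dimensionless).
  So lm² = cd².
  Bq = 1/s = s⁻¹ (activity is decays per second).
  So Bq⁻¹ = s.
  Combining: lm²·Bq⁻¹·m⁻² = cd² · s · m⁻² = m⁻²·s·cd².
Right side:
  lm = cd.
  So lm² = cd².
  Wb = kg·m²·s⁻²·A⁻¹.
  So Wb⁻¹ = kg⁻¹·m⁻²·s²·A.
  J = kg·m²·s⁻².
  Pa = kg·m⁻¹·s⁻².
  So Pa⁻¹ = kg⁻¹·m·s².
  V = kg·m²·s⁻³·A⁻¹.
  Bq = s⁻¹.
  So Bq⁻¹ = s.
  Combining: lm²·Wb⁻¹·m⁻⁵·s·J·Pa⁻¹·V·Bq⁻¹ = cd² · (kg⁻¹·m⁻²·s²·A) · m⁻⁵ · s · (kg·m²·s⁻²) · (kg⁻¹·m·s²) · (kg·m²·s⁻³·A⁻¹) · s = m⁻²·s·cd².
Both reduce to m⁻²·s·cd².

Yes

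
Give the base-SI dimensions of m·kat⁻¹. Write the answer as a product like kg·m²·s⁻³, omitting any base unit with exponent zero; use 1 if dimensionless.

m·s·mol⁻¹

kat = mol/s = s⁻¹·mol (catalytic activity).
So kat⁻¹ = s·mol⁻¹.
Combining: m·kat⁻¹ = m · (s·mol⁻¹) = m·s·mol⁻¹.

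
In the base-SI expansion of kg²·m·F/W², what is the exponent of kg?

W = kg·m²·s⁻³.
So W⁻² = kg⁻²·m⁻⁴·s⁶.
F = kg⁻¹·m⁻²·s⁴·A².
Combining: kg²·W⁻²·m·F = kg² · (kg⁻²·m⁻⁴·s⁶) · m · (kg⁻¹·m⁻²·s⁴·A²) = kg⁻¹·m⁻⁵·s¹⁰·A².
The exponent of kg is -1.

-1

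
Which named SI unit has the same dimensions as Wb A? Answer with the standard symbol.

J

Wb = V·s (flux: a volt is a weber per second),
    = kg·m²·s⁻²·A⁻¹.
Combining: Wb·A = (kg·m²·s⁻²·A⁻¹) · A = kg·m²·s⁻².
kg·m²·s⁻² is the base-SI form of the joule.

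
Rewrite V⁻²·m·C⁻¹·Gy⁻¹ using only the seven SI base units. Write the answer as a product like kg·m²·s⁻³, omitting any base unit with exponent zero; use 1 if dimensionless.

V = W/A (potential = power per current),
    = kg·m²·s⁻³·A⁻¹.
So V⁻² = kg⁻²·m⁻⁴·s⁶·A².
C = A·s = s·A (charge = current × time).
So C⁻¹ = s⁻¹·A⁻¹.
Gy = J/kg (absorbed dose = energy per mass),
    = m²·s⁻².
So Gy⁻¹ = m⁻²·s².
Combining: V⁻²·m·C⁻¹·Gy⁻¹ = (kg⁻²·m⁻⁴·s⁶·A²) · m · (s⁻¹·A⁻¹) · (m⁻²·s²) = kg⁻²·m⁻⁵·s⁷·A.

kg⁻²·m⁻⁵·s⁷·A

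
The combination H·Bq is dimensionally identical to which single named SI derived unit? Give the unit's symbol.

Ω

H = Wb/A (inductance = flux per current),
    = kg·m²·s⁻²·A⁻².
Bq = 1/s = s⁻¹ (activity is decays per second).
Combining: H·Bq = (kg·m²·s⁻²·A⁻²) · s⁻¹ = kg·m²·s⁻³·A⁻².
kg·m²·s⁻³·A⁻² is the base-SI form of the ohm.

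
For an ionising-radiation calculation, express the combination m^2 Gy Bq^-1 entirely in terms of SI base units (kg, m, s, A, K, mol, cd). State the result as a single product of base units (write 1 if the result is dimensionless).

m⁴·s⁻¹

Gy = J/kg (absorbed dose = energy per mass),
    = m²·s⁻².
Bq = 1/s = s⁻¹ (activity is decays per second).
So Bq⁻¹ = s.
Combining: m²·Gy·Bq⁻¹ = m² · (m²·s⁻²) · s = m⁴·s⁻¹.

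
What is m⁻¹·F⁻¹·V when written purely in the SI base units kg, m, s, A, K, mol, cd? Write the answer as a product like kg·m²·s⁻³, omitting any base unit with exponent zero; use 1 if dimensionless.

F = C/V (capacitance = charge per voltage),
    = A·s/(kg·m²·s⁻³·A⁻¹) (substituting C and V),
    = kg⁻¹·m⁻²·s⁴·A².
So F⁻¹ = kg·m²·s⁻⁴·A⁻².
V = W/A (potential = power per current),
    = kg·m²·s⁻³·A⁻¹.
Combining: m⁻¹·F⁻¹·V = m⁻¹ · (kg·m²·s⁻⁴·A⁻²) · (kg·m²·s⁻³·A⁻¹) = kg²·m³·s⁻⁷·A⁻³.

kg²·m³·s⁻⁷·A⁻³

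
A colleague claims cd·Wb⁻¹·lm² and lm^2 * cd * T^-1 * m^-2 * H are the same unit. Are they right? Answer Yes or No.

Left side:
  Wb = kg·m²·s⁻²·A⁻¹.
  So Wb⁻¹ = kg⁻¹·m⁻²·s²·A.
  lm = cd.
  So lm² = cd².
  Combining: cd·Wb⁻¹·lm² = cd · (kg⁻¹·m⁻²·s²·A) · cd² = kg⁻¹·m⁻²·s²·A·cd³.
Right side:
  lm = cd.
  So lm² = cd².
  T = kg·s⁻²·A⁻¹.
  So T⁻¹ = kg⁻¹·s²·A.
  H = kg·m²·s⁻²·A⁻².
  Combining: lm²·cd·T⁻¹·m⁻²·H = cd² · cd · (kg⁻¹·s²·A) · m⁻² · (kg·m²·s⁻²·A⁻²) = A⁻¹·cd³.
Left is kg⁻¹·m⁻²·s²·A·cd³; right is A⁻¹·cd³ — different.

No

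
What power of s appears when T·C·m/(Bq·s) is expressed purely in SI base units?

T = Wb/m² (flux density = flux per area),
    = kg·s⁻²·A⁻¹.
Bq = 1/s = s⁻¹ (activity is decays per second).
So Bq⁻¹ = s.
C = A·s = s·A (charge = current × time).
Combining: T·Bq⁻¹·C·s⁻¹·m = (kg·s⁻²·A⁻¹) · s · (s·A) · s⁻¹ · m = kg·m·s⁻¹.
The exponent of s is -1.

-1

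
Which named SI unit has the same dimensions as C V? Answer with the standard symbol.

J

C = A·s = s·A (charge = current × time).
V = W/A (potential = power per current),
    = kg·m²·s⁻³·A⁻¹.
Combining: C·V = (s·A) · (kg·m²·s⁻³·A⁻¹) = kg·m²·s⁻².
kg·m²·s⁻² is the base-SI form of the joule.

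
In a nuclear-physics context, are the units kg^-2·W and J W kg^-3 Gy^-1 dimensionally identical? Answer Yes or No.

Yes

Left side:
  W = kg·m²·s⁻³.
  Combining: kg⁻²·W = kg⁻² · (kg·m²·s⁻³) = kg⁻¹·m²·s⁻³.
Right side:
  J = N·m (work = force × distance),
      = kg·m²·s⁻².
  W = J/s (power = energy per time),
      = kg·m²·s⁻³.
  Gy = J/kg (absorbed dose = energy per mass),
      = m²·s⁻².
  So Gy⁻¹ = m⁻²·s².
  Combining: J·W·kg⁻³·Gy⁻¹ = (kg·m²·s⁻²) · (kg·m²·s⁻³) · kg⁻³ · (m⁻²·s²) = kg⁻¹·m²·s⁻³.
Both reduce to kg⁻¹·m²·s⁻³.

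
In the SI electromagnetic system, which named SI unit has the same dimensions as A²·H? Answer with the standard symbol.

J

H = kg·m²·s⁻²·A⁻².
Combining: A²·H = A² · (kg·m²·s⁻²·A⁻²) = kg·m²·s⁻².
kg·m²·s⁻² is the base-SI form of the joule.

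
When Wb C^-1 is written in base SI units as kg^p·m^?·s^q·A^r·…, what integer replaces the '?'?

Wb = V·s (flux: a volt is a weber per second),
    = kg·m²·s⁻²·A⁻¹.
C = A·s = s·A (charge = current × time).
So C⁻¹ = s⁻¹·A⁻¹.
Combining: Wb·C⁻¹ = (kg·m²·s⁻²·A⁻¹) · (s⁻¹·A⁻¹) = kg·m²·s⁻³·A⁻².
The exponent of m is 2.

2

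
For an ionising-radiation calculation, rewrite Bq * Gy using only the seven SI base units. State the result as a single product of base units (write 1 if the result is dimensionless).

Bq = 1/s = s⁻¹ (activity is decays per second).
Gy = J/kg (absorbed dose = energy per mass),
    = m²·s⁻².
Combining: Bq·Gy = s⁻¹ · (m²·s⁻²) = m²·s⁻³.

m²·s⁻³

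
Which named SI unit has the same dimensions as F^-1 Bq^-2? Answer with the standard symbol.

F = kg⁻¹·m⁻²·s⁴·A².
So F⁻¹ = kg·m²·s⁻⁴·A⁻².
Bq = s⁻¹.
So Bq⁻² = s².
Combining: F⁻¹·Bq⁻² = (kg·m²·s⁻⁴·A⁻²) · s² = kg·m²·s⁻²·A⁻².
kg·m²·s⁻²·A⁻² is the base-SI form of the henry.

H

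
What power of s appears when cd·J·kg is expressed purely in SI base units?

-2

J = N·m (work = force × distance),
    = kg·m²·s⁻².
Combining: cd·J·kg = cd · (kg·m²·s⁻²) · kg = kg²·m²·s⁻²·cd.
The exponent of s is -2.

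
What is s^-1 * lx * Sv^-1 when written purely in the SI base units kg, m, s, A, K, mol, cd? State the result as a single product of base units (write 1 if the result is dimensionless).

m⁻⁴·s·cd

lx = m⁻²·cd.
Sv = m²·s⁻².
So Sv⁻¹ = m⁻²·s².
Combining: s⁻¹·lx·Sv⁻¹ = s⁻¹ · (m⁻²·cd) · (m⁻²·s²) = m⁻⁴·s·cd.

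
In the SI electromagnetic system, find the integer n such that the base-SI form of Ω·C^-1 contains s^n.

-4

Ω = kg·m²·s⁻³·A⁻².
C = s·A.
So C⁻¹ = s⁻¹·A⁻¹.
Combining: Ω·C⁻¹ = (kg·m²·s⁻³·A⁻²) · (s⁻¹·A⁻¹) = kg·m²·s⁻⁴·A⁻³.
The exponent of s is -4.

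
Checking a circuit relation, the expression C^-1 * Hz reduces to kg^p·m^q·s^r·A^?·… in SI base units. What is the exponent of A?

-1

C = s·A.
So C⁻¹ = s⁻¹·A⁻¹.
Hz = s⁻¹.
Combining: C⁻¹·Hz = (s⁻¹·A⁻¹) · s⁻¹ = s⁻²·A⁻¹.
The exponent of A is -1.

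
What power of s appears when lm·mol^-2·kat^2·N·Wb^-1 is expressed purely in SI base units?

-2

lm = cd.
kat = s⁻¹·mol.
So kat² = s⁻²·mol².
N = kg·m·s⁻².
Wb = kg·m²·s⁻²·A⁻¹.
So Wb⁻¹ = kg⁻¹·m⁻²·s²·A.
Combining: lm·mol⁻²·kat²·N·Wb⁻¹ = cd · mol⁻² · (s⁻²·mol²) · (kg·m·s⁻²) · (kg⁻¹·m⁻²·s²·A) = m⁻¹·s⁻²·A·cd.
The exponent of s is -2.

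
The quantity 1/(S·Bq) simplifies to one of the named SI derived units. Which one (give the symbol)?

S = kg⁻¹·m⁻²·s³·A².
So S⁻¹ = kg·m²·s⁻³·A⁻².
Bq = s⁻¹.
So Bq⁻¹ = s.
Combining: S⁻¹·Bq⁻¹ = (kg·m²·s⁻³·A⁻²) · s = kg·m²·s⁻²·A⁻².
kg·m²·s⁻²·A⁻² is the base-SI form of the henry.

H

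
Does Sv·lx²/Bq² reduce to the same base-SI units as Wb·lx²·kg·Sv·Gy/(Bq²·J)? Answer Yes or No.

Left side:
  Sv = J/kg (equivalent dose = energy per mass),
      = m²·s⁻².
  Bq = 1/s = s⁻¹ (activity is decays per second).
  So Bq⁻² = s².
  lx = lm/m² (illuminance = luminous flux per area),
      = m⁻²·cd.
  So lx² = m⁻⁴·cd².
  Combining: Sv·Bq⁻²·lx² = (m²·s⁻²) · s² · (m⁻⁴·cd²) = m⁻²·cd².
Right side:
  Wb = kg·m²·s⁻²·A⁻¹.
  Bq = s⁻¹.
  So Bq⁻² = s².
  lx = m⁻²·cd.
  So lx² = m⁻⁴·cd².
  J = kg·m²·s⁻².
  So J⁻¹ = kg⁻¹·m⁻²·s².
  Sv = m²·s⁻².
  Gy = m²·s⁻².
  Combining: Wb·Bq⁻²·lx²·kg·J⁻¹·Sv·Gy = (kg·m²·s⁻²·A⁻¹) · s² · (m⁻⁴·cd²) · kg · (kg⁻¹·m⁻²·s²) · (m²·s⁻²) · (m²·s⁻²) = kg·s⁻²·A⁻¹·cd².
Left is m⁻²·cd²; right is kg·s⁻²·A⁻¹·cd² — different.

No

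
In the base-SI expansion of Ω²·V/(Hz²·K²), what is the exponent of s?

Ω = kg·m²·s⁻³·A⁻².
So Ω² = kg²·m⁴·s⁻⁶·A⁻⁴.
Hz = s⁻¹.
So Hz⁻² = s².
V = kg·m²·s⁻³·A⁻¹.
Combining: Ω²·Hz⁻²·V·K⁻² = (kg²·m⁴·s⁻⁶·A⁻⁴) · s² · (kg·m²·s⁻³·A⁻¹) · K⁻² = kg³·m⁶·s⁻⁷·A⁻⁵·K⁻².
The exponent of s is -7.

-7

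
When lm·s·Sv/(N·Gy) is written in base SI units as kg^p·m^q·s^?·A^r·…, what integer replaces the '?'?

3

lm = cd·sr = cd (luminous flux; sr is dimensionless).
N = kg·m/s² = kg·m·s⁻² (force = mass × acceleration).
So N⁻¹ = kg⁻¹·m⁻¹·s².
Gy = J/kg (absorbed dose = energy per mass),
    = m²·s⁻².
So Gy⁻¹ = m⁻²·s².
Sv = J/kg (equivalent dose = energy per mass),
    = m²·s⁻².
Combining: lm·N⁻¹·Gy⁻¹·s·Sv = cd · (kg⁻¹·m⁻¹·s²) · (m⁻²·s²) · s · (m²·s⁻²) = kg⁻¹·m⁻¹·s³·cd.
The exponent of s is 3.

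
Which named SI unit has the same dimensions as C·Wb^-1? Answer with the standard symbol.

C = A·s = s·A (charge = current × time).
Wb = V·s (flux: a volt is a weber per second),
    = kg·m²·s⁻²·A⁻¹.
So Wb⁻¹ = kg⁻¹·m⁻²·s²·A.
Combining: C·Wb⁻¹ = (s·A) · (kg⁻¹·m⁻²·s²·A) = kg⁻¹·m⁻²·s³·A².
kg⁻¹·m⁻²·s³·A² is the base-SI form of the siemens.

S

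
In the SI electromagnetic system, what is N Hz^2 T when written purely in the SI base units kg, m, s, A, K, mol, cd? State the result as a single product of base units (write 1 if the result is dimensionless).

N = kg·m/s² = kg·m·s⁻² (force = mass × acceleration).
Hz = 1/s = s⁻¹ (frequency is cycles per second).
So Hz² = s⁻².
T = Wb/m² (flux density = flux per area),
    = kg·s⁻²·A⁻¹.
Combining: N·Hz²·T = (kg·m·s⁻²) · s⁻² · (kg·s⁻²·A⁻¹) = kg²·m·s⁻⁶·A⁻¹.

kg²·m·s⁻⁶·A⁻¹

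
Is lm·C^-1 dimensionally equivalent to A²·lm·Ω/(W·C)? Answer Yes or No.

Yes

Left side:
  lm = cd.
  C = s·A.
  So C⁻¹ = s⁻¹·A⁻¹.
  Combining: lm·C⁻¹ = cd · (s⁻¹·A⁻¹) = s⁻¹·A⁻¹·cd.
Right side:
  W = J/s (power = energy per time),
      = kg·m²·s⁻³.
  So W⁻¹ = kg⁻¹·m⁻²·s³.
  lm = cd·sr = cd (luminous flux; sr is dimensionless).
  Ω = V/A (resistance = voltage per current),
      = kg·m²·s⁻³·A⁻².
  C = A·s = s·A (charge = current × time).
  So C⁻¹ = s⁻¹·A⁻¹.
  Combining: A²·W⁻¹·lm·Ω·C⁻¹ = A² · (kg⁻¹·m⁻²·s³) · cd · (kg·m²·s⁻³·A⁻²) · (s⁻¹·A⁻¹) = s⁻¹·A⁻¹·cd.
Both reduce to s⁻¹·A⁻¹·cd.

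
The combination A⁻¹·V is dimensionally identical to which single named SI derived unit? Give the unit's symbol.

Ω

V = W/A (potential = power per current),
    = kg·m²·s⁻³·A⁻¹.
Combining: A⁻¹·V = A⁻¹ · (kg·m²·s⁻³·A⁻¹) = kg·m²·s⁻³·A⁻².
kg·m²·s⁻³·A⁻² is the base-SI form of the ohm.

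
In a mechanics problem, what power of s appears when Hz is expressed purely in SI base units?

-1

Hz = 1/s = s⁻¹ (frequency is cycles per second).
The exponent of s is -1.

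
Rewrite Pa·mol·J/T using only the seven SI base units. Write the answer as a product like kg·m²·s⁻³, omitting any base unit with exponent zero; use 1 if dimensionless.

kg·m·s⁻²·A·mol

T = kg·s⁻²·A⁻¹.
So T⁻¹ = kg⁻¹·s²·A.
Pa = kg·m⁻¹·s⁻².
J = kg·m²·s⁻².
Combining: T⁻¹·Pa·mol·J = (kg⁻¹·s²·A) · (kg·m⁻¹·s⁻²) · mol · (kg·m²·s⁻²) = kg·m·s⁻²·A·mol.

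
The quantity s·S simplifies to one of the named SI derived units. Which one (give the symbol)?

F

S = 1/Ω (conductance is reciprocal resistance),
    = kg⁻¹·m⁻²·s³·A².
Combining: s·S = s · (kg⁻¹·m⁻²·s³·A²) = kg⁻¹·m⁻²·s⁴·A².
kg⁻¹·m⁻²·s⁴·A² is the base-SI form of the farad.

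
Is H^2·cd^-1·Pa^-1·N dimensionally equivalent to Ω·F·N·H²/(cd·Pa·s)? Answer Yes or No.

Yes

Left side:
  H = Wb/A (inductance = flux per current),
      = kg·m²·s⁻²·A⁻².
  So H² = kg²·m⁴·s⁻⁴·A⁻⁴.
  Pa = N/m² (pressure = force per area),
      = kg·m⁻¹·s⁻².
  So Pa⁻¹ = kg⁻¹·m·s².
  N = kg·m/s² = kg·m·s⁻² (force = mass × acceleration).
  Combining: H²·cd⁻¹·Pa⁻¹·N = (kg²·m⁴·s⁻⁴·A⁻⁴) · cd⁻¹ · (kg⁻¹·m·s²) · (kg·m·s⁻²) = kg²·m⁶·s⁻⁴·A⁻⁴·cd⁻¹.
Right side:
  Ω = V/A (resistance = voltage per current),
      = kg·m²·s⁻³·A⁻².
  Pa = N/m² (pressure = force per area),
      = kg·m⁻¹·s⁻².
  So Pa⁻¹ = kg⁻¹·m·s².
  F = C/V (capacitance = charge per voltage),
      = A·s/(kg·m²·s⁻³·A⁻¹) (substituting C and V),
      = kg⁻¹·m⁻²·s⁴·A².
  N = kg·m/s² = kg·m·s⁻² (force = mass × acceleration).
  H = Wb/A (inductance = flux per current),
      = kg·m²·s⁻²·A⁻².
  So H² = kg²·m⁴·s⁻⁴·A⁻⁴.
  Combining: cd⁻¹·Ω·Pa⁻¹·s⁻¹·F·N·H² = cd⁻¹ · (kg·m²·s⁻³·A⁻²) · (kg⁻¹·m·s²) · s⁻¹ · (kg⁻¹·m⁻²·s⁴·A²) · (kg·m·s⁻²) · (kg²·m⁴·s⁻⁴·A⁻⁴) = kg²·m⁶·s⁻⁴·A⁻⁴·cd⁻¹.
Both reduce to kg²·m⁶·s⁻⁴·A⁻⁴·cd⁻¹.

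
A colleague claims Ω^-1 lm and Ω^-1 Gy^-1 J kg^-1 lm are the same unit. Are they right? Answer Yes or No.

Left side:
  Ω = kg·m²·s⁻³·A⁻².
  So Ω⁻¹ = kg⁻¹·m⁻²·s³·A².
  lm = cd.
  Combining: Ω⁻¹·lm = (kg⁻¹·m⁻²·s³·A²) · cd = kg⁻¹·m⁻²·s³·A²·cd.
Right side:
  Ω = V/A (resistance = voltage per current),
      = kg·m²·s⁻³·A⁻².
  So Ω⁻¹ = kg⁻¹·m⁻²·s³·A².
  Gy = J/kg (absorbed dose = energy per mass),
      = m²·s⁻².
  So Gy⁻¹ = m⁻²·s².
  J = N·m (work = force × distance),
      = kg·m²·s⁻².
  lm = cd·sr = cd (luminous flux; sr is dimensionless).
  Combining: Ω⁻¹·Gy⁻¹·J·kg⁻¹·lm = (kg⁻¹·m⁻²·s³·A²) · (m⁻²·s²) · (kg·m²·s⁻²) · kg⁻¹ · cd = kg⁻¹·m⁻²·s³·A²·cd.
Both reduce to kg⁻¹·m⁻²·s³·A²·cd.

Yes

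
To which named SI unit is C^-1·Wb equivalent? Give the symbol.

C = A·s = s·A (charge = current × time).
So C⁻¹ = s⁻¹·A⁻¹.
Wb = V·s (flux: a volt is a weber per second),
    = kg·m²·s⁻²·A⁻¹.
Combining: C⁻¹·Wb = (s⁻¹·A⁻¹) · (kg·m²·s⁻²·A⁻¹) = kg·m²·s⁻³·A⁻².
kg·m²·s⁻³·A⁻² is the base-SI form of the ohm.

Ω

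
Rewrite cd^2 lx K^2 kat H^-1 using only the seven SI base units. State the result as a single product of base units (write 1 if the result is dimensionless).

lx = lm/m² (illuminance = luminous flux per area),
    = m⁻²·cd.
kat = mol/s = s⁻¹·mol (catalytic activity).
H = Wb/A (inductance = flux per current),
    = kg·m²·s⁻²·A⁻².
So H⁻¹ = kg⁻¹·m⁻²·s²·A².
Combining: cd²·lx·K²·kat·H⁻¹ = cd² · (m⁻²·cd) · K² · (s⁻¹·mol) · (kg⁻¹·m⁻²·s²·A²) = kg⁻¹·m⁻⁴·s·A²·K²·mol·cd³.

kg⁻¹·m⁻⁴·s·A²·K²·mol·cd³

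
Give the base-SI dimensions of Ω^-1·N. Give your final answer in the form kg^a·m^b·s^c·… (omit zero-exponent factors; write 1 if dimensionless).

m⁻¹·s·A²

Ω = V/A (resistance = voltage per current),
    = kg·m²·s⁻³·A⁻².
So Ω⁻¹ = kg⁻¹·m⁻²·s³·A².
N = kg·m/s² = kg·m·s⁻² (force = mass × acceleration).
Combining: Ω⁻¹·N = (kg⁻¹·m⁻²·s³·A²) · (kg·m·s⁻²) = m⁻¹·s·A².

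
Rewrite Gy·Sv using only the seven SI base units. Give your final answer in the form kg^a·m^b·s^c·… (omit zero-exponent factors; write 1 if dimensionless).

Gy = m²·s⁻².
Sv = m²·s⁻².
Combining: Gy·Sv = (m²·s⁻²) · (m²·s⁻²) = m⁴·s⁻⁴.

m⁴·s⁻⁴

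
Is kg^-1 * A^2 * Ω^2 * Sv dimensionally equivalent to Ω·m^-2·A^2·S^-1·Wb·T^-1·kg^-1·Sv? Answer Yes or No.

Left side:
  Ω = V/A (resistance = voltage per current),
      = kg·m²·s⁻³·A⁻².
  So Ω² = kg²·m⁴·s⁻⁶·A⁻⁴.
  Sv = J/kg (equivalent dose = energy per mass),
      = m²·s⁻².
  Combining: kg⁻¹·A²·Ω²·Sv = kg⁻¹ · A² · (kg²·m⁴·s⁻⁶·A⁻⁴) · (m²·s⁻²) = kg·m⁶·s⁻⁸·A⁻².
Right side:
  Ω = V/A (resistance = voltage per current),
      = kg·m²·s⁻³·A⁻².
  S = 1/Ω (conductance is reciprocal resistance),
      = kg⁻¹·m⁻²·s³·A².
  So S⁻¹ = kg·m²·s⁻³·A⁻².
  Wb = V·s (flux: a volt is a weber per second),
      = kg·m²·s⁻²·A⁻¹.
  T = Wb/m² (flux density = flux per area),
      = kg·s⁻²·A⁻¹.
  So T⁻¹ = kg⁻¹·s²·A.
  Sv = J/kg (equivalent dose = energy per mass),
      = m²·s⁻².
  Combining: Ω·m⁻²·A²·S⁻¹·Wb·T⁻¹·kg⁻¹·Sv = (kg·m²·s⁻³·A⁻²) · m⁻² · A² · (kg·m²·s⁻³·A⁻²) · (kg·m²·s⁻²·A⁻¹) · (kg⁻¹·s²·A) · kg⁻¹ · (m²·s⁻²) = kg·m⁶·s⁻⁸·A⁻².
Both reduce to kg·m⁶·s⁻⁸·A⁻².

Yes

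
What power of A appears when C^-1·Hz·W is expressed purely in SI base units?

-1

C = A·s = s·A (charge = current × time).
So C⁻¹ = s⁻¹·A⁻¹.
Hz = 1/s = s⁻¹ (frequency is cycles per second).
W = J/s (power = energy per time),
    = kg·m²·s⁻³.
Combining: C⁻¹·Hz·W = (s⁻¹·A⁻¹) · s⁻¹ · (kg·m²·s⁻³) = kg·m²·s⁻⁵·A⁻¹.
The exponent of A is -1.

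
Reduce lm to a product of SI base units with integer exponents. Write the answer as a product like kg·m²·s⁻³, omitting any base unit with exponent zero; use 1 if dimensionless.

lm = cd·sr = cd (luminous flux; sr is dimensionless).

cd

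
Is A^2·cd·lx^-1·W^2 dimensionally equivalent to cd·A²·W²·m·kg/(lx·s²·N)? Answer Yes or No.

Left side:
  lx = lm/m² (illuminance = luminous flux per area),
      = m⁻²·cd.
  So lx⁻¹ = m²·cd⁻¹.
  W = J/s (power = energy per time),
      = kg·m²·s⁻³.
  So W² = kg²·m⁴·s⁻⁶.
  Combining: A²·cd·lx⁻¹·W² = A² · cd · (m²·cd⁻¹) · (kg²·m⁴·s⁻⁶) = kg²·m⁶·s⁻⁶·A².
Right side:
  lx = lm/m² (illuminance = luminous flux per area),
      = m⁻²·cd.
  So lx⁻¹ = m²·cd⁻¹.
  W = J/s (power = energy per time),
      = kg·m²·s⁻³.
  So W² = kg²·m⁴·s⁻⁶.
  N = kg·m/s² = kg·m·s⁻² (force = mass × acceleration).
  So N⁻¹ = kg⁻¹·m⁻¹·s².
  Combining: cd·lx⁻¹·A²·s⁻²·W²·m·kg·N⁻¹ = cd · (m²·cd⁻¹) · A² · s⁻² · (kg²·m⁴·s⁻⁶) · m · kg · (kg⁻¹·m⁻¹·s²) = kg²·m⁶·s⁻⁶·A².
Both reduce to kg²·m⁶·s⁻⁶·A².

Yes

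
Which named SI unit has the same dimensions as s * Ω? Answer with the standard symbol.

H

Ω = V/A (resistance = voltage per current),
    = kg·m²·s⁻³·A⁻².
Combining: s·Ω = s · (kg·m²·s⁻³·A⁻²) = kg·m²·s⁻²·A⁻².
kg·m²·s⁻²·A⁻² is the base-SI form of the henry.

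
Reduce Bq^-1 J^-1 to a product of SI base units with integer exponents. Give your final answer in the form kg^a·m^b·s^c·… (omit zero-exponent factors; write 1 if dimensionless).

Bq = 1/s = s⁻¹ (activity is decays per second).
So Bq⁻¹ = s.
J = N·m (work = force × distance),
    = kg·m²·s⁻².
So J⁻¹ = kg⁻¹·m⁻²·s².
Combining: Bq⁻¹·J⁻¹ = s · (kg⁻¹·m⁻²·s²) = kg⁻¹·m⁻²·s³.

kg⁻¹·m⁻²·s³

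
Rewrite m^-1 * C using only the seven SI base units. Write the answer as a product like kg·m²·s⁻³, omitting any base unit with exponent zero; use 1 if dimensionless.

C = A·s = s·A (charge = current × time).
Combining: m⁻¹·C = m⁻¹ · (s·A) = m⁻¹·s·A.

m⁻¹·s·A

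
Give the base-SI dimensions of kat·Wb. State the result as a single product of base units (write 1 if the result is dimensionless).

kg·m²·s⁻³·A⁻¹·mol

kat = s⁻¹·mol.
Wb = kg·m²·s⁻²·A⁻¹.
Combining: kat·Wb = (s⁻¹·mol) · (kg·m²·s⁻²·A⁻¹) = kg·m²·s⁻³·A⁻¹·mol.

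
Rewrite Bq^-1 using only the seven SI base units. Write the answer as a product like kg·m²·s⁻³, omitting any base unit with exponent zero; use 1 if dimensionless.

Bq = 1/s = s⁻¹ (activity is decays per second).
So Bq⁻¹ = s.

s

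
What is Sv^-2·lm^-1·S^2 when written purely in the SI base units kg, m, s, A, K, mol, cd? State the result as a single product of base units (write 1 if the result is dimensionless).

Sv = J/kg (equivalent dose = energy per mass),
    = m²·s⁻².
So Sv⁻² = m⁻⁴·s⁴.
lm = cd·sr = cd (luminous flux; sr is dimensionless).
So lm⁻¹ = cd⁻¹.
S = 1/Ω (conductance is reciprocal resistance),
    = kg⁻¹·m⁻²·s³·A².
So S² = kg⁻²·m⁻⁴·s⁶·A⁴.
Combining: Sv⁻²·lm⁻¹·S² = (m⁻⁴·s⁴) · cd⁻¹ · (kg⁻²·m⁻⁴·s⁶·A⁴) = kg⁻²·m⁻⁸·s¹⁰·A⁴·cd⁻¹.

kg⁻²·m⁻⁸·s¹⁰·A⁴·cd⁻¹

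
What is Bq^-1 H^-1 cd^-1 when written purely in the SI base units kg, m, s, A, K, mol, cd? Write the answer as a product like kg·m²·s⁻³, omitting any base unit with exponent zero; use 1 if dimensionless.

Bq = s⁻¹.
So Bq⁻¹ = s.
H = kg·m²·s⁻²·A⁻².
So H⁻¹ = kg⁻¹·m⁻²·s²·A².
Combining: Bq⁻¹·H⁻¹·cd⁻¹ = s · (kg⁻¹·m⁻²·s²·A²) · cd⁻¹ = kg⁻¹·m⁻²·s³·A²·cd⁻¹.

kg⁻¹·m⁻²·s³·A²·cd⁻¹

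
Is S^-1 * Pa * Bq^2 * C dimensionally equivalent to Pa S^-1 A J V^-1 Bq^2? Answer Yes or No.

No

Left side:
  S = 1/Ω (conductance is reciprocal resistance),
      = kg⁻¹·m⁻²·s³·A².
  So S⁻¹ = kg·m²·s⁻³·A⁻².
  Pa = N/m² (pressure = force per area),
      = kg·m⁻¹·s⁻².
  Bq = 1/s = s⁻¹ (activity is decays per second).
  So Bq² = s⁻².
  C = A·s = s·A (charge = current × time).
  Combining: S⁻¹·Pa·Bq²·C = (kg·m²·s⁻³·A⁻²) · (kg·m⁻¹·s⁻²) · s⁻² · (s·A) = kg²·m·s⁻⁶·A⁻¹.
Right side:
  Pa = N/m² (pressure = force per area),
      = kg·m⁻¹·s⁻².
  S = 1/Ω (conductance is reciprocal resistance),
      = kg⁻¹·m⁻²·s³·A².
  So S⁻¹ = kg·m²·s⁻³·A⁻².
  J = N·m (work = force × distance),
      = kg·m²·s⁻².
  V = W/A (potential = power per current),
      = kg·m²·s⁻³·A⁻¹.
  So V⁻¹ = kg⁻¹·m⁻²·s³·A.
  Bq = 1/s = s⁻¹ (activity is decays per second).
  So Bq² = s⁻².
  Combining: Pa·S⁻¹·A·J·V⁻¹·Bq² = (kg·m⁻¹·s⁻²) · (kg·m²·s⁻³·A⁻²) · A · (kg·m²·s⁻²) · (kg⁻¹·m⁻²·s³·A) · s⁻² = kg²·m·s⁻⁶.
Left is kg²·m·s⁻⁶·A⁻¹; right is kg²·m·s⁻⁶ — different.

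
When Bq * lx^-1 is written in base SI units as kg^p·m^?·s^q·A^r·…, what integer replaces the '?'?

2

Bq = 1/s = s⁻¹ (activity is decays per second).
lx = lm/m² (illuminance = luminous flux per area),
    = m⁻²·cd.
So lx⁻¹ = m²·cd⁻¹.
Combining: Bq·lx⁻¹ = s⁻¹ · (m²·cd⁻¹) = m²·s⁻¹·cd⁻¹.
The exponent of m is 2.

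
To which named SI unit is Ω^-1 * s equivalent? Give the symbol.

Ω = kg·m²·s⁻³·A⁻².
So Ω⁻¹ = kg⁻¹·m⁻²·s³·A².
Combining: Ω⁻¹·s = (kg⁻¹·m⁻²·s³·A²) · s = kg⁻¹·m⁻²·s⁴·A².
kg⁻¹·m⁻²·s⁴·A² is the base-SI form of the farad.

F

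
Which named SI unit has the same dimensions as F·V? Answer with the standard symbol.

F = kg⁻¹·m⁻²·s⁴·A².
V = kg·m²·s⁻³·A⁻¹.
Combining: F·V = (kg⁻¹·m⁻²·s⁴·A²) · (kg·m²·s⁻³·A⁻¹) = s·A.
s·A is the base-SI form of the coulomb.

C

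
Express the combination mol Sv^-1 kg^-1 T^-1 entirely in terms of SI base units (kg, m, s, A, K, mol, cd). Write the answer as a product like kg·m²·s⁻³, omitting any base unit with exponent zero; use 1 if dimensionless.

kg⁻²·m⁻²·s⁴·A·mol

Sv = m²·s⁻².
So Sv⁻¹ = m⁻²·s².
T = kg·s⁻²·A⁻¹.
So T⁻¹ = kg⁻¹·s²·A.
Combining: mol·Sv⁻¹·kg⁻¹·T⁻¹ = mol · (m⁻²·s²) · kg⁻¹ · (kg⁻¹·s²·A) = kg⁻²·m⁻²·s⁴·A·mol.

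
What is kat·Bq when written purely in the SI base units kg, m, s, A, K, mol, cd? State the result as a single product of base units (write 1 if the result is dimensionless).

s⁻²·mol

kat = s⁻¹·mol.
Bq = s⁻¹.
Combining: kat·Bq = (s⁻¹·mol) · s⁻¹ = s⁻²·mol.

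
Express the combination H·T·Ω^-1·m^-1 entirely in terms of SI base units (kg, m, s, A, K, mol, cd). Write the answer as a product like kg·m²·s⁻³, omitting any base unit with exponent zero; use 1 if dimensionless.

kg·m⁻¹·s⁻¹·A⁻¹

H = kg·m²·s⁻²·A⁻².
T = kg·s⁻²·A⁻¹.
Ω = kg·m²·s⁻³·A⁻².
So Ω⁻¹ = kg⁻¹·m⁻²·s³·A².
Combining: H·T·Ω⁻¹·m⁻¹ = (kg·m²·s⁻²·A⁻²) · (kg·s⁻²·A⁻¹) · (kg⁻¹·m⁻²·s³·A²) · m⁻¹ = kg·m⁻¹·s⁻¹·A⁻¹.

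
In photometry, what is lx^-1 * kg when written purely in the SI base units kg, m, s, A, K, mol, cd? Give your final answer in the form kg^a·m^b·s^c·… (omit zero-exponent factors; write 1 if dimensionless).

kg·m²·cd⁻¹

lx = m⁻²·cd.
So lx⁻¹ = m²·cd⁻¹.
Combining: lx⁻¹·kg = (m²·cd⁻¹) · kg = kg·m²·cd⁻¹.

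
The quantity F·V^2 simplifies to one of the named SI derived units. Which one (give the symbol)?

F = C/V (capacitance = charge per voltage),
    = A·s/(kg·m²·s⁻³·A⁻¹) (substituting C and V),
    = kg⁻¹·m⁻²·s⁴·A².
V = W/A (potential = power per current),
    = kg·m²·s⁻³·A⁻¹.
So V² = kg²·m⁴·s⁻⁶·A⁻².
Combining: F·V² = (kg⁻¹·m⁻²·s⁴·A²) · (kg²·m⁴·s⁻⁶·A⁻²) = kg·m²·s⁻².
kg·m²·s⁻² is the base-SI form of the joule.

J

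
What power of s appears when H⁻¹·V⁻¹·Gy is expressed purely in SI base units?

3

H = Wb/A (inductance = flux per current),
    = kg·m²·s⁻²·A⁻².
So H⁻¹ = kg⁻¹·m⁻²·s²·A².
V = W/A (potential = power per current),
    = kg·m²·s⁻³·A⁻¹.
So V⁻¹ = kg⁻¹·m⁻²·s³·A.
Gy = J/kg (absorbed dose = energy per mass),
    = m²·s⁻².
Combining: H⁻¹·V⁻¹·Gy = (kg⁻¹·m⁻²·s²·A²) · (kg⁻¹·m⁻²·s³·A) · (m²·s⁻²) = kg⁻²·m⁻²·s³·A³.
The exponent of s is 3.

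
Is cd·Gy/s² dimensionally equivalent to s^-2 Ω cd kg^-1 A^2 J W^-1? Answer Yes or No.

Left side:
  Gy = J/kg (absorbed dose = energy per mass),
      = m²·s⁻².
  Combining: s⁻²·cd·Gy = s⁻² · cd · (m²·s⁻²) = m²·s⁻⁴·cd.
Right side:
  Ω = kg·m²·s⁻³·A⁻².
  J = kg·m²·s⁻².
  W = kg·m²·s⁻³.
  So W⁻¹ = kg⁻¹·m⁻²·s³.
  Combining: s⁻²·Ω·cd·kg⁻¹·A²·J·W⁻¹ = s⁻² · (kg·m²·s⁻³·A⁻²) · cd · kg⁻¹ · A² · (kg·m²·s⁻²) · (kg⁻¹·m⁻²·s³) = m²·s⁻⁴·cd.
Both reduce to m²·s⁻⁴·cd.

Yes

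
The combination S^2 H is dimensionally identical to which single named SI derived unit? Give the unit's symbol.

S = 1/Ω (conductance is reciprocal resistance),
    = kg⁻¹·m⁻²·s³·A².
So S² = kg⁻²·m⁻⁴·s⁶·A⁴.
H = Wb/A (inductance = flux per current),
    = kg·m²·s⁻²·A⁻².
Combining: S²·H = (kg⁻²·m⁻⁴·s⁶·A⁴) · (kg·m²·s⁻²·A⁻²) = kg⁻¹·m⁻²·s⁴·A².
kg⁻¹·m⁻²·s⁴·A² is the base-SI form of the farad.

F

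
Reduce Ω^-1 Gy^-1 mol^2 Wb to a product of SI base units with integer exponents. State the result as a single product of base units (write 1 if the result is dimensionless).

Ω = kg·m²·s⁻³·A⁻².
So Ω⁻¹ = kg⁻¹·m⁻²·s³·A².
Gy = m²·s⁻².
So Gy⁻¹ = m⁻²·s².
Wb = kg·m²·s⁻²·A⁻¹.
Combining: Ω⁻¹·Gy⁻¹·mol²·Wb = (kg⁻¹·m⁻²·s³·A²) · (m⁻²·s²) · mol² · (kg·m²·s⁻²·A⁻¹) = m⁻²·s³·A·mol².

m⁻²·s³·A·mol²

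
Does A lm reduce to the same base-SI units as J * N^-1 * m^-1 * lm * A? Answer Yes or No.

Left side:
  lm = cd.
  Combining: A·lm = A · cd = A·cd.
Right side:
  J = N·m (work = force × distance),
      = kg·m²·s⁻².
  N = kg·m/s² = kg·m·s⁻² (force = mass × acceleration).
  So N⁻¹ = kg⁻¹·m⁻¹·s².
  lm = cd·sr = cd (luminous flux; sr is dimensionless).
  Combining: J·N⁻¹·m⁻¹·lm·A = (kg·m²·s⁻²) · (kg⁻¹·m⁻¹·s²) · m⁻¹ · cd · A = A·cd.
Both reduce to A·cd.

Yes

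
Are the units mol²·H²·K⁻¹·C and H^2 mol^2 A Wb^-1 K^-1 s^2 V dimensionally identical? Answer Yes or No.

Yes

Left side:
  H = kg·m²·s⁻²·A⁻².
  So H² = kg²·m⁴·s⁻⁴·A⁻⁴.
  C = s·A.
  Combining: mol²·H²·K⁻¹·C = mol² · (kg²·m⁴·s⁻⁴·A⁻⁴) · K⁻¹ · (s·A) = kg²·m⁴·s⁻³·A⁻³·K⁻¹·mol².
Right side:
  H = Wb/A (inductance = flux per current),
      = kg·m²·s⁻²·A⁻².
  So H² = kg²·m⁴·s⁻⁴·A⁻⁴.
  Wb = V·s (flux: a volt is a weber per second),
      = kg·m²·s⁻²·A⁻¹.
  So Wb⁻¹ = kg⁻¹·m⁻²·s²·A.
  V = W/A (potential = power per current),
      = kg·m²·s⁻³·A⁻¹.
  Combining: H²·mol²·A·Wb⁻¹·K⁻¹·s²·V = (kg²·m⁴·s⁻⁴·A⁻⁴) · mol² · A · (kg⁻¹·m⁻²·s²·A) · K⁻¹ · s² · (kg·m²·s⁻³·A⁻¹) = kg²·m⁴·s⁻³·A⁻³·K⁻¹·mol².
Both reduce to kg²·m⁴·s⁻³·A⁻³·K⁻¹·mol².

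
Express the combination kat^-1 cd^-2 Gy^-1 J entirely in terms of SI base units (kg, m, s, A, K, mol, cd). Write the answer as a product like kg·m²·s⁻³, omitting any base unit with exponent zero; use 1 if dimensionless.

kat = s⁻¹·mol.
So kat⁻¹ = s·mol⁻¹.
Gy = m²·s⁻².
So Gy⁻¹ = m⁻²·s².
J = kg·m²·s⁻².
Combining: kat⁻¹·cd⁻²·Gy⁻¹·J = (s·mol⁻¹) · cd⁻² · (m⁻²·s²) · (kg·m²·s⁻²) = kg·s·mol⁻¹·cd⁻².

kg·s·mol⁻¹·cd⁻²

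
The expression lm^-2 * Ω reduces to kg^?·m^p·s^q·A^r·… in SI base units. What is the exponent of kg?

1

lm = cd.
So lm⁻² = cd⁻².
Ω = kg·m²·s⁻³·A⁻².
Combining: lm⁻²·Ω = cd⁻² · (kg·m²·s⁻³·A⁻²) = kg·m²·s⁻³·A⁻²·cd⁻².
The exponent of kg is 1.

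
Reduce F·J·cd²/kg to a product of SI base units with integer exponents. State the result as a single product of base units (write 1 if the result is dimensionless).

kg⁻¹·s²·A²·cd²

F = C/V (capacitance = charge per voltage),
    = A·s/(kg·m²·s⁻³·A⁻¹) (substituting C and V),
    = kg⁻¹·m⁻²·s⁴·A².
J = N·m (work = force × distance),
    = kg·m²·s⁻².
Combining: kg⁻¹·F·J·cd² = kg⁻¹ · (kg⁻¹·m⁻²·s⁴·A²) · (kg·m²·s⁻²) · cd² = kg⁻¹·s²·A²·cd².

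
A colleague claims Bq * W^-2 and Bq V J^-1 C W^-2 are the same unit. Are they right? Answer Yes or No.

Left side:
  Bq = s⁻¹.
  W = kg·m²·s⁻³.
  So W⁻² = kg⁻²·m⁻⁴·s⁶.
  Combining: Bq·W⁻² = s⁻¹ · (kg⁻²·m⁻⁴·s⁶) = kg⁻²·m⁻⁴·s⁵.
Right side:
  Bq = s⁻¹.
  V = kg·m²·s⁻³·A⁻¹.
  J = kg·m²·s⁻².
  So J⁻¹ = kg⁻¹·m⁻²·s².
  C = s·A.
  W = kg·m²·s⁻³.
  So W⁻² = kg⁻²·m⁻⁴·s⁶.
  Combining: Bq·V·J⁻¹·C·W⁻² = s⁻¹ · (kg·m²·s⁻³·A⁻¹) · (kg⁻¹·m⁻²·s²) · (s·A) · (kg⁻²·m⁻⁴·s⁶) = kg⁻²·m⁻⁴·s⁵.
Both reduce to kg⁻²·m⁻⁴·s⁵.

Yes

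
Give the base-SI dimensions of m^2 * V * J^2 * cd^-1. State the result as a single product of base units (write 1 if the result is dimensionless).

kg³·m⁸·s⁻⁷·A⁻¹·cd⁻¹

V = W/A (potential = power per current),
    = kg·m²·s⁻³·A⁻¹.
J = N·m (work = force × distance),
    = kg·m²·s⁻².
So J² = kg²·m⁴·s⁻⁴.
Combining: m²·V·J²·cd⁻¹ = m² · (kg·m²·s⁻³·A⁻¹) · (kg²·m⁴·s⁻⁴) · cd⁻¹ = kg³·m⁸·s⁻⁷·A⁻¹·cd⁻¹.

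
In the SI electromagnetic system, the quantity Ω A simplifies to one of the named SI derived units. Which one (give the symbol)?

Ω = V/A (resistance = voltage per current),
    = kg·m²·s⁻³·A⁻².
Combining: Ω·A = (kg·m²·s⁻³·A⁻²) · A = kg·m²·s⁻³·A⁻¹.
kg·m²·s⁻³·A⁻¹ is the base-SI form of the volt.

V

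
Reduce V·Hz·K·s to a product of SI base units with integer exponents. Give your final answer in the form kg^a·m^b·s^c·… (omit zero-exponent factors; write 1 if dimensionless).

kg·m²·s⁻³·A⁻¹·K

V = kg·m²·s⁻³·A⁻¹.
Hz = s⁻¹.
Combining: V·Hz·K·s = (kg·m²·s⁻³·A⁻¹) · s⁻¹ · K · s = kg·m²·s⁻³·A⁻¹·K.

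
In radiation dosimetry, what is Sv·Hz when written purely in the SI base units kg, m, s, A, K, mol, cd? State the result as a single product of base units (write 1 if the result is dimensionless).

Sv = J/kg (equivalent dose = energy per mass),
    = m²·s⁻².
Hz = 1/s = s⁻¹ (frequency is cycles per second).
Combining: Sv·Hz = (m²·s⁻²) · s⁻¹ = m²·s⁻³.

m²·s⁻³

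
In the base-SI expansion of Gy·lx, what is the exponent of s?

-2

Gy = m²·s⁻².
lx = m⁻²·cd.
Combining: Gy·lx = (m²·s⁻²) · (m⁻²·cd) = s⁻²·cd.
The exponent of s is -2.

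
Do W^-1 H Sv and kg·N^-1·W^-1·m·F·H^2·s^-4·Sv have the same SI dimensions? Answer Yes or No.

Yes

Left side:
  W = J/s (power = energy per time),
      = kg·m²·s⁻³.
  So W⁻¹ = kg⁻¹·m⁻²·s³.
  H = Wb/A (inductance = flux per current),
      = kg·m²·s⁻²·A⁻².
  Sv = J/kg (equivalent dose = energy per mass),
      = m²·s⁻².
  Combining: W⁻¹·H·Sv = (kg⁻¹·m⁻²·s³) · (kg·m²·s⁻²·A⁻²) · (m²·s⁻²) = m²·s⁻¹·A⁻².
Right side:
  N = kg·m/s² = kg·m·s⁻² (force = mass × acceleration).
  So N⁻¹ = kg⁻¹·m⁻¹·s².
  W = J/s (power = energy per time),
      = kg·m²·s⁻³.
  So W⁻¹ = kg⁻¹·m⁻²·s³.
  F = C/V (capacitance = charge per voltage),
      = A·s/(kg·m²·s⁻³·A⁻¹) (substituting C and V),
      = kg⁻¹·m⁻²·s⁴·A².
  H = Wb/A (inductance = flux per current),
      = kg·m²·s⁻²·A⁻².
  So H² = kg²·m⁴·s⁻⁴·A⁻⁴.
  Sv = J/kg (equivalent dose = energy per mass),
      = m²·s⁻².
  Combining: kg·N⁻¹·W⁻¹·m·F·H²·s⁻⁴·Sv = kg · (kg⁻¹·m⁻¹·s²) · (kg⁻¹·m⁻²·s³) · m · (kg⁻¹·m⁻²·s⁴·A²) · (kg²·m⁴·s⁻⁴·A⁻⁴) · s⁻⁴ · (m²·s⁻²) = m²·s⁻¹·A⁻².
Both reduce to m²·s⁻¹·A⁻².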